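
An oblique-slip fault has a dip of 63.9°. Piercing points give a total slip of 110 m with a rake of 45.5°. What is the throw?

70.5 m

dip-slip = net slip × sin(rake) = 110 m × sin(45.5°) = 78.46 m
throw = dip-slip × sin(dip) = 78.46 × sin(63.9°) = 70.5 m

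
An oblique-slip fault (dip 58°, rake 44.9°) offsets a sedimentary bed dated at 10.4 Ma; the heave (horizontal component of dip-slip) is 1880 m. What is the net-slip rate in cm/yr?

dip-slip = heave / cos(dip) = 1880 / cos(58°) = 3548 m
net slip = dip-slip / sin(rake) = 3548 / sin(44.9°) = 5026 m
rate = 5026 m / 10.4 Ma = 0.000483 m/yr = 0.0483 cm/yr

0.0483 cm/yr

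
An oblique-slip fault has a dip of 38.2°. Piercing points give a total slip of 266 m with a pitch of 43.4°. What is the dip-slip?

183 m

dip-slip = net slip × sin(rake) = 266 m × sin(43.4°) = 183 m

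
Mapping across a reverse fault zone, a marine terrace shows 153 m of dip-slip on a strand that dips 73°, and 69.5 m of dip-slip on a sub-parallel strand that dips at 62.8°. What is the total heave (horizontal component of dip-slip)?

76.5 m

heave_A = 153 × cos(73°) = 44.73 m
heave_B = 69.5 × cos(62.8°) = 31.77 m
total = 44.73 + 31.77 = 76.5 m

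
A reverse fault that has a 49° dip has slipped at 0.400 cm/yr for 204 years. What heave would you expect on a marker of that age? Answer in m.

dip-slip = rate × time = 0.400 cm/yr × 204 years = 0.8160 m
heave = dip-slip × cos(dip) = 0.8160 × cos(49°) = 0.535 m

0.535 m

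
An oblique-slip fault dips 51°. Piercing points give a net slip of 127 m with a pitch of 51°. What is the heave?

dip-slip = net slip × sin(rake) = 127 m × sin(51°) = 98.70 m
heave = dip-slip × cos(dip) = 98.70 × cos(51°) = 62.1 m

62.1 m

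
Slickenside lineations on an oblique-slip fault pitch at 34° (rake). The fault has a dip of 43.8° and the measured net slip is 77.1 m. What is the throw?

dip-slip = net slip × sin(rake) = 77.1 m × sin(34°) = 43.11 m
throw = dip-slip × sin(dip) = 43.11 × sin(43.8°) = 29.8 m

29.8 m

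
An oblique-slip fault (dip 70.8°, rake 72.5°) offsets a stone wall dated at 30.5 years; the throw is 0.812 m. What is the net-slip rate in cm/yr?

2.96 cm/yr

dip-slip = throw / sin(dip) = 0.812 / sin(70.8°) = 0.8598 m
net slip = dip-slip / sin(rake) = 0.8598 / sin(72.5°) = 0.9016 m
rate = 0.9016 m / 30.5 years = 0.0296 m/yr = 2.96 cm/yr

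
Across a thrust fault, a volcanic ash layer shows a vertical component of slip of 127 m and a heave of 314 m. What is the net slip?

net slip = √(throw² + heave²) = √(127² + 314²) = 339 m

339 m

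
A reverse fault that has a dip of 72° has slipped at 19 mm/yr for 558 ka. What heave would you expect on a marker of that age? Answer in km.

dip-slip = rate × time = 19 mm/yr × 558 ka = 10600 m
heave = dip-slip × cos(dip) = 10600 × cos(72°) = 3280 m = 3.28 km

3.28 km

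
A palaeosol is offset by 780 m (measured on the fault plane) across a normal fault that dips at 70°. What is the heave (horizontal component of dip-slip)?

267 m

heave = dip-slip × cos(dip) = 780 m × cos(70°) = 267 m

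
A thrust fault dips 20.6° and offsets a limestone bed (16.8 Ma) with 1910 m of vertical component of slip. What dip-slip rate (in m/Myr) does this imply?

323 m/Myr

dip-slip = throw / sin(dip) = 1910 m / sin(20.6°) = 5429 m
rate = 5429 m / 16.8 Ma = 0.000323 m/yr = 323 m/Myr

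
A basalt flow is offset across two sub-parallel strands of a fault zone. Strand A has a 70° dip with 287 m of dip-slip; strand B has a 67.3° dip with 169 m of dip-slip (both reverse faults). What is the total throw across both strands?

throw_A = 287 × sin(70°) = 269.7 m
throw_B = 169 × sin(67.3°) = 155.9 m
total = 269.7 + 155.9 = 426 m

426 m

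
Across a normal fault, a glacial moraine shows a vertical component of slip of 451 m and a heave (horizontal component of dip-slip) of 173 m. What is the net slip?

483 m

net slip = √(throw² + heave²) = √(451² + 173²) = 483 m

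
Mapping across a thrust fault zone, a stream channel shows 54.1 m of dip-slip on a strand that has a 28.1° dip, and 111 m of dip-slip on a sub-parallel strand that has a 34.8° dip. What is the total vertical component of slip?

throw_A = 54.1 × sin(28.1°) = 25.48 m
throw_B = 111 × sin(34.8°) = 63.35 m
total = 25.48 + 63.35 = 88.8 m

88.8 m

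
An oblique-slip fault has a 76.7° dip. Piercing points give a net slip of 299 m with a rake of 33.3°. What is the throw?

160 m

dip-slip = net slip × sin(rake) = 299 m × sin(33.3°) = 164.2 m
throw = dip-slip × sin(dip) = 164.2 × sin(76.7°) = 160 m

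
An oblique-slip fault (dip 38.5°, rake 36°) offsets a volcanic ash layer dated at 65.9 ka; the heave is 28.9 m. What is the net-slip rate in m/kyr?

dip-slip = heave / cos(dip) = 28.9 / cos(38.5°) = 36.93 m
net slip = dip-slip / sin(rake) = 36.93 / sin(36°) = 62.83 m
rate = 62.83 m / 65.9 ka = 0.000953 m/yr = 0.953 m/kyr

0.953 m/kyr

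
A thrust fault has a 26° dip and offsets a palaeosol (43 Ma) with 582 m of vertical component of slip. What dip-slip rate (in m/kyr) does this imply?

dip-slip = throw / sin(dip) = 582 m / sin(26°) = 1328 m
rate = 1328 m / 43 Ma = 0.0000309 m/yr = 0.0309 m/kyr

0.0309 m/kyr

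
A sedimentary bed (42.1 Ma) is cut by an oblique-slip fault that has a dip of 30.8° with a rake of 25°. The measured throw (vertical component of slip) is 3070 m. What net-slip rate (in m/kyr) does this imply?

0.337 m/kyr

dip-slip = throw / sin(dip) = 3070 / sin(30.8°) = 5996 m
net slip = dip-slip / sin(rake) = 5996 / sin(25°) = 14190 m
rate = 14190 m / 42.1 Ma = 0.000337 m/yr = 0.337 m/kyr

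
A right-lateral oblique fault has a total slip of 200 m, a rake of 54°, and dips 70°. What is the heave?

55.3 m

dip-slip = net slip × sin(rake) = 200 m × sin(54°) = 161.8 m
heave = dip-slip × cos(dip) = 161.8 × cos(70°) = 55.3 m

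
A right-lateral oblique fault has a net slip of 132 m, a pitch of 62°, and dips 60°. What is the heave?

dip-slip = net slip × sin(rake) = 132 m × sin(62°) = 116.5 m
heave = dip-slip × cos(dip) = 116.5 × cos(60°) = 58.3 m

58.3 m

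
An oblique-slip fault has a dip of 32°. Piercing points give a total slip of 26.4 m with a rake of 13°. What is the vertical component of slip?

3.15 m

dip-slip = net slip × sin(rake) = 26.4 m × sin(13°) = 5.939 m
throw = dip-slip × sin(dip) = 5.939 × sin(32°) = 3.15 m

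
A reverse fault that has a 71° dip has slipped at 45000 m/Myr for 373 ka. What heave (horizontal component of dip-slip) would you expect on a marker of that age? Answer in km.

dip-slip = rate × time = 45000 m/Myr × 373 ka = 16780 m
heave = dip-slip × cos(dip) = 16780 × cos(71°) = 5460 m = 5.46 km

5.46 km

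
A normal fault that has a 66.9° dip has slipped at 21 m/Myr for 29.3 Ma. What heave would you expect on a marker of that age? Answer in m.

241 m

dip-slip = rate × time = 21 m/Myr × 29.3 Ma = 615.3 m
heave = dip-slip × cos(dip) = 615.3 × cos(66.9°) = 241 m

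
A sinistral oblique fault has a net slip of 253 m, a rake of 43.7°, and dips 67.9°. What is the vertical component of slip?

dip-slip = net slip × sin(rake) = 253 m × sin(43.7°) = 174.8 m
throw = dip-slip × sin(dip) = 174.8 × sin(67.9°) = 162 m

162 m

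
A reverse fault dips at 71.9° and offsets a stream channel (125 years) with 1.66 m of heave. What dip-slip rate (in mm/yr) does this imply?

dip-slip = heave / cos(dip) = 1.66 m / cos(71.9°) = 5.343 m
rate = 5.343 m / 125 years = 0.0427 m/yr = 42.7 mm/yr

42.7 mm/yr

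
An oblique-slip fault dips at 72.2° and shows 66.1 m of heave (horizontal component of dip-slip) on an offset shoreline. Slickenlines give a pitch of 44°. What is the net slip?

311 m

dip-slip = heave / cos(dip) = 66.1 / cos(72.2°) = 216.2 m
net slip = dip-slip / sin(rake) = 216.2 / sin(44°) = 311 m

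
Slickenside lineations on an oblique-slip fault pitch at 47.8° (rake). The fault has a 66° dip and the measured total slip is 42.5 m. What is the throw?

28.8 m

dip-slip = net slip × sin(rake) = 42.5 m × sin(47.8°) = 31.48 m
throw = dip-slip × sin(dip) = 31.48 × sin(66°) = 28.8 m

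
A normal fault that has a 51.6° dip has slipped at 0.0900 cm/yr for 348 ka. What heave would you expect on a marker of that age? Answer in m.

dip-slip = rate × time = 0.0900 cm/yr × 348 ka = 313.2 m
heave = dip-slip × cos(dip) = 313.2 × cos(51.6°) = 195 m

195 m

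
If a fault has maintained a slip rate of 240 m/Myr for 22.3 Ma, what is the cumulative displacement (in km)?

5.35 km

slip = rate × time = 240 m/Myr × 22.3 Ma = 5350 m = 5.35 km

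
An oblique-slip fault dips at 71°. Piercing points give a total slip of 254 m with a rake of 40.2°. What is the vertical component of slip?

dip-slip = net slip × sin(rake) = 254 m × sin(40.2°) = 163.9 m
throw = dip-slip × sin(dip) = 163.9 × sin(71°) = 155 m

155 m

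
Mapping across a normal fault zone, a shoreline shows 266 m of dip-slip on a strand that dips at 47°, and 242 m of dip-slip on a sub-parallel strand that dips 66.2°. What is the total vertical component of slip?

416 m

throw_A = 266 × sin(47°) = 194.5 m
throw_B = 242 × sin(66.2°) = 221.4 m
total = 194.5 + 221.4 = 416 m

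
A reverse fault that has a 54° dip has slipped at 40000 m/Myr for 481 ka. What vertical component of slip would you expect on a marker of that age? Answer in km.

dip-slip = rate × time = 40000 m/Myr × 481 ka = 19240 m
throw = dip-slip × sin(dip) = 19240 × sin(54°) = 15600 m = 15.6 km

15.6 km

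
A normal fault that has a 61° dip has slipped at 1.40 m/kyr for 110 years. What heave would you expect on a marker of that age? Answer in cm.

dip-slip = rate × time = 1.40 m/kyr × 110 years = 0.1540 m
heave = dip-slip × cos(dip) = 0.1540 × cos(61°) = 0.0747 m = 7.47 cm

7.47 cm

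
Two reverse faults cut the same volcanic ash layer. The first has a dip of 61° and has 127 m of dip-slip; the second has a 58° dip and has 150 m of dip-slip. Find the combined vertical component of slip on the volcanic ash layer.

238 m

throw_A = 127 × sin(61°) = 111.1 m
throw_B = 150 × sin(58°) = 127.2 m
total = 111.1 + 127.2 = 238 m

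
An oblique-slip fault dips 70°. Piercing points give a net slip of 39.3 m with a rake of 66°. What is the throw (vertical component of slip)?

dip-slip = net slip × sin(rake) = 39.3 m × sin(66°) = 35.90 m
throw = dip-slip × sin(dip) = 35.90 × sin(70°) = 33.7 m

33.7 m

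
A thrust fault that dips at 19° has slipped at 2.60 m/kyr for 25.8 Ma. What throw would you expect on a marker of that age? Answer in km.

21.8 km

dip-slip = rate × time = 2.60 m/kyr × 25.8 Ma = 67080 m
throw = dip-slip × sin(dip) = 67080 × sin(19°) = 21800 m = 21.8 km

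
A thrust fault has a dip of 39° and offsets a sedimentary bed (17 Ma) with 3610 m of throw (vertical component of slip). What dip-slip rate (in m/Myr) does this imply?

dip-slip = throw / sin(dip) = 3610 m / sin(39°) = 5736 m
rate = 5736 m / 17 Ma = 0.000337 m/yr = 337 m/Myr

337 m/Myr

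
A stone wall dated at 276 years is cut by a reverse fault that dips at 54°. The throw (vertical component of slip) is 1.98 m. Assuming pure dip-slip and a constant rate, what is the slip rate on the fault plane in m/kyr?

dip-slip = throw / sin(dip) = 1.98 m / sin(54°) = 2.447 m
rate = 2.447 m / 276 years = 0.00887 m/yr = 8.87 m/kyr

8.87 m/kyr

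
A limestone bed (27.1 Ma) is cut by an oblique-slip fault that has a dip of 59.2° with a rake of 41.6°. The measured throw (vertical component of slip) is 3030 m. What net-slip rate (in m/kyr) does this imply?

dip-slip = throw / sin(dip) = 3030 / sin(59.2°) = 3528 m
net slip = dip-slip / sin(rake) = 3528 / sin(41.6°) = 5313 m
rate = 5313 m / 27.1 Ma = 0.000196 m/yr = 0.196 m/kyr

0.196 m/kyr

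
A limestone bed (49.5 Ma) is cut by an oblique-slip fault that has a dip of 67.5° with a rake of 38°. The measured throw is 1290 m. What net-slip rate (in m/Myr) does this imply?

dip-slip = throw / sin(dip) = 1290 / sin(67.5°) = 1396 m
net slip = dip-slip / sin(rake) = 1396 / sin(38°) = 2268 m
rate = 2268 m / 49.5 Ma = 0.0000458 m/yr = 45.8 m/Myr

45.8 m/Myr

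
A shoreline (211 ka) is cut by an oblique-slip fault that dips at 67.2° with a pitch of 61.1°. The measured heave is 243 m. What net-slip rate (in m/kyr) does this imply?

dip-slip = heave / cos(dip) = 243 / cos(67.2°) = 627.1 m
net slip = dip-slip / sin(rake) = 627.1 / sin(61.1°) = 716.3 m
rate = 716.3 m / 211 ka = 0.00339 m/yr = 3.39 m/kyr

3.39 m/kyr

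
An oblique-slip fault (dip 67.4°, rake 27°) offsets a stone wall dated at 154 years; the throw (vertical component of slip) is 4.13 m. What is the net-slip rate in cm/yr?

6.40 cm/yr

dip-slip = throw / sin(dip) = 4.13 / sin(67.4°) = 4.474 m
net slip = dip-slip / sin(rake) = 4.474 / sin(27°) = 9.854 m
rate = 9.854 m / 154 years = 0.0640 m/yr = 6.40 cm/yr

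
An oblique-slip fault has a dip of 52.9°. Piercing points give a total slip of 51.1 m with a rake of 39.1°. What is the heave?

19.4 m

dip-slip = net slip × sin(rake) = 51.1 m × sin(39.1°) = 32.23 m
heave = dip-slip × cos(dip) = 32.23 × cos(52.9°) = 19.4 m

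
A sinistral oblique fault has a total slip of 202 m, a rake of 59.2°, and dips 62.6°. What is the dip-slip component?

dip-slip = net slip × sin(rake) = 202 m × sin(59.2°) = 174 m

174 m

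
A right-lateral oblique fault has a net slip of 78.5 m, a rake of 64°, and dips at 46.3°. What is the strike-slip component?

34.4 m

strike-slip = net slip × cos(rake) = 78.5 m × cos(64°) = 34.4 m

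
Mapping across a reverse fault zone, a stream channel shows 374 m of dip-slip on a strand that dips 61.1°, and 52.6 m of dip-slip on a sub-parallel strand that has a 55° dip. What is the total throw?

371 m

throw_A = 374 × sin(61.1°) = 327.4 m
throw_B = 52.6 × sin(55°) = 43.09 m
total = 327.4 + 43.09 = 371 m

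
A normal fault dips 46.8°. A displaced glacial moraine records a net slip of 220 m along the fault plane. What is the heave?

151 m

heave = dip-slip × cos(dip) = 220 m × cos(46.8°) = 151 m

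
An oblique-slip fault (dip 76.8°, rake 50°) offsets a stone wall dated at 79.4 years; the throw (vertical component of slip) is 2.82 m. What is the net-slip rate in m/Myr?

dip-slip = throw / sin(dip) = 2.82 / sin(76.8°) = 2.897 m
net slip = dip-slip / sin(rake) = 2.897 / sin(50°) = 3.781 m
rate = 3.781 m / 79.4 years = 0.0476 m/yr = 47600 m/Myr

47600 m/Myr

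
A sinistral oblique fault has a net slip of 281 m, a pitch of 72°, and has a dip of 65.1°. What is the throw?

dip-slip = net slip × sin(rake) = 281 m × sin(72°) = 267.2 m
throw = dip-slip × sin(dip) = 267.2 × sin(65.1°) = 242 m

242 m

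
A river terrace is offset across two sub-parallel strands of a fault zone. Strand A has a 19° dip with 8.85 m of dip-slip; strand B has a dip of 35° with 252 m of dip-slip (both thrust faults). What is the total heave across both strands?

215 m

heave_A = 8.85 × cos(19°) = 8.368 m
heave_B = 252 × cos(35°) = 206.4 m
total = 8.368 + 206.4 = 215 m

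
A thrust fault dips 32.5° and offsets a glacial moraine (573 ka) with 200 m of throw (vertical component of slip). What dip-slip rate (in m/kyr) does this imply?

0.650 m/kyr

dip-slip = throw / sin(dip) = 200 m / sin(32.5°) = 372.2 m
rate = 372.2 m / 573 ka = 0.000650 m/yr = 0.650 m/kyr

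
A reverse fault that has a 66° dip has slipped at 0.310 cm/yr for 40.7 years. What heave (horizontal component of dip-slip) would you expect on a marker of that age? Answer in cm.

dip-slip = rate × time = 0.310 cm/yr × 40.7 years = 0.1262 m
heave = dip-slip × cos(dip) = 0.1262 × cos(66°) = 0.0513 m = 5.13 cm

5.13 cm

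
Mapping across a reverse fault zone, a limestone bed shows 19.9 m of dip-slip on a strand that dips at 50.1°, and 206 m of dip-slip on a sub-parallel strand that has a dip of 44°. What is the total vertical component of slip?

158 m

throw_A = 19.9 × sin(50.1°) = 15.27 m
throw_B = 206 × sin(44°) = 143.1 m
total = 15.27 + 143.1 = 158 m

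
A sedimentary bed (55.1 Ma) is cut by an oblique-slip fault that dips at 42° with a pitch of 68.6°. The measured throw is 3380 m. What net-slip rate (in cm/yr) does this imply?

0.00985 cm/yr

dip-slip = throw / sin(dip) = 3380 / sin(42°) = 5051 m
net slip = dip-slip / sin(rake) = 5051 / sin(68.6°) = 5425 m
rate = 5425 m / 55.1 Ma = 0.0000985 m/yr = 0.00985 cm/yr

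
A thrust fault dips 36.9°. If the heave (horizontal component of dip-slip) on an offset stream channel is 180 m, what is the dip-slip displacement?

225 m

dip-slip = heave / cos(dip) = 180 / cos(36.9°) = 225 m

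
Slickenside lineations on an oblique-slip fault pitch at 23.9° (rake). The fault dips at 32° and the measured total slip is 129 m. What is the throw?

27.7 m

dip-slip = net slip × sin(rake) = 129 m × sin(23.9°) = 52.26 m
throw = dip-slip × sin(dip) = 52.26 × sin(32°) = 27.7 m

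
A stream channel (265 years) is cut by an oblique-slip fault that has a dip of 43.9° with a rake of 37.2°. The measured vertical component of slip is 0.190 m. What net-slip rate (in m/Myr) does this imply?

1710 m/Myr

dip-slip = throw / sin(dip) = 0.190 / sin(43.9°) = 0.2740 m
net slip = dip-slip / sin(rake) = 0.2740 / sin(37.2°) = 0.4532 m
rate = 0.4532 m / 265 years = 0.00171 m/yr = 1710 m/Myr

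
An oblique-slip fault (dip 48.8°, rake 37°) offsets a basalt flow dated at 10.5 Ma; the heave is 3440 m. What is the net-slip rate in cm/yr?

dip-slip = heave / cos(dip) = 3440 / cos(48.8°) = 5222 m
net slip = dip-slip / sin(rake) = 5222 / sin(37°) = 8678 m
rate = 8678 m / 10.5 Ma = 0.000826 m/yr = 0.0826 cm/yr

0.0826 cm/yr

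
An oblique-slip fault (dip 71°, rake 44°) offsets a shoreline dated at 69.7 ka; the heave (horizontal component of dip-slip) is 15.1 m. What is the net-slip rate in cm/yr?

dip-slip = heave / cos(dip) = 15.1 / cos(71°) = 46.38 m
net slip = dip-slip / sin(rake) = 46.38 / sin(44°) = 66.77 m
rate = 66.77 m / 69.7 ka = 0.000958 m/yr = 0.0958 cm/yr

0.0958 cm/yr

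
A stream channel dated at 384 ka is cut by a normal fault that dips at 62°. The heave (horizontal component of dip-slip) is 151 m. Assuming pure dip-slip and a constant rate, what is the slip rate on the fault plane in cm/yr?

0.0838 cm/yr

dip-slip = heave / cos(dip) = 151 m / cos(62°) = 321.6 m
rate = 321.6 m / 384 ka = 0.000838 m/yr = 0.0838 cm/yr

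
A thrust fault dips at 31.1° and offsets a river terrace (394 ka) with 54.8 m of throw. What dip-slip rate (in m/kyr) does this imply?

0.269 m/kyr

dip-slip = throw / sin(dip) = 54.8 m / sin(31.1°) = 106.1 m
rate = 106.1 m / 394 ka = 0.000269 m/yr = 0.269 m/kyr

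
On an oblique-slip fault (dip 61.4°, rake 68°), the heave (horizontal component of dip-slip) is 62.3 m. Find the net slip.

140 m

dip-slip = heave / cos(dip) = 62.3 / cos(61.4°) = 130.1 m
net slip = dip-slip / sin(rake) = 130.1 / sin(68°) = 140 m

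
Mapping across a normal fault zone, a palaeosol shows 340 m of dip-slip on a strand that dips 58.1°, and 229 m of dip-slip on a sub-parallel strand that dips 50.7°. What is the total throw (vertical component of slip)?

throw_A = 340 × sin(58.1°) = 288.7 m
throw_B = 229 × sin(50.7°) = 177.2 m
total = 288.7 + 177.2 = 466 m

466 m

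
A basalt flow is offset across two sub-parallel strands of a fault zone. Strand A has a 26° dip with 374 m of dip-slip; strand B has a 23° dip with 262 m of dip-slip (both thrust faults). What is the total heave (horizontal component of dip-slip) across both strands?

heave_A = 374 × cos(26°) = 336.1 m
heave_B = 262 × cos(23°) = 241.2 m
total = 336.1 + 241.2 = 577 m

577 m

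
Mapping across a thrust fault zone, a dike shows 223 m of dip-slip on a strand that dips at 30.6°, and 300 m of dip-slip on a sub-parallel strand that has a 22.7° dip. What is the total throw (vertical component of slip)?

throw_A = 223 × sin(30.6°) = 113.5 m
throw_B = 300 × sin(22.7°) = 115.8 m
total = 113.5 + 115.8 = 229 m

229 m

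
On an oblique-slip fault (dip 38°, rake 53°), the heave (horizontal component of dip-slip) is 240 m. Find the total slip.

dip-slip = heave / cos(dip) = 240 / cos(38°) = 304.6 m
net slip = dip-slip / sin(rake) = 304.6 / sin(53°) = 381 m

381 m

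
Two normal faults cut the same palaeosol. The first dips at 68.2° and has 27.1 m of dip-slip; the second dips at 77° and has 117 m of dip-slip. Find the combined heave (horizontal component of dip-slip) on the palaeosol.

36.4 m

heave_A = 27.1 × cos(68.2°) = 10.06 m
heave_B = 117 × cos(77°) = 26.32 m
total = 10.06 + 26.32 = 36.4 m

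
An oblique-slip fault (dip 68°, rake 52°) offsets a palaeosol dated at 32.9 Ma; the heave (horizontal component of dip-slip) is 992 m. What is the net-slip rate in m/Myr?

dip-slip = heave / cos(dip) = 992 / cos(68°) = 2648 m
net slip = dip-slip / sin(rake) = 2648 / sin(52°) = 3361 m
rate = 3361 m / 32.9 Ma = 0.000102 m/yr = 102 m/Myr

102 m/Myr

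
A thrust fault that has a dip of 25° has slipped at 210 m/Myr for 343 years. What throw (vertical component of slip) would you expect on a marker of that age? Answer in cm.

dip-slip = rate × time = 210 m/Myr × 343 years = 0.07203 m
throw = dip-slip × sin(dip) = 0.07203 × sin(25°) = 0.0304 m = 3.04 cm

3.04 cm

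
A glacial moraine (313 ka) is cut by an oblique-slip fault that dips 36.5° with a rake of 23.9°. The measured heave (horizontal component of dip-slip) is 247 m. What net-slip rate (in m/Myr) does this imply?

2420 m/Myr

dip-slip = heave / cos(dip) = 247 / cos(36.5°) = 307.3 m
net slip = dip-slip / sin(rake) = 307.3 / sin(23.9°) = 758.4 m
rate = 758.4 m / 313 ka = 0.00242 m/yr = 2420 m/Myr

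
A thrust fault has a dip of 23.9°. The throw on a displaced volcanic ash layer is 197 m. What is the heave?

445 m

heave = throw / tan(dip) = 197 / tan(23.9°) = 445 m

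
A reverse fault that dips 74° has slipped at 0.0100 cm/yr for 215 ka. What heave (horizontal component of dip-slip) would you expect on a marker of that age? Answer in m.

dip-slip = rate × time = 0.0100 cm/yr × 215 ka = 21.50 m
heave = dip-slip × cos(dip) = 21.50 × cos(74°) = 5.93 m

5.93 m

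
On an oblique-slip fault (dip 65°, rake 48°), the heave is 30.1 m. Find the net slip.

dip-slip = heave / cos(dip) = 30.1 / cos(65°) = 71.22 m
net slip = dip-slip / sin(rake) = 71.22 / sin(48°) = 95.8 m

95.8 m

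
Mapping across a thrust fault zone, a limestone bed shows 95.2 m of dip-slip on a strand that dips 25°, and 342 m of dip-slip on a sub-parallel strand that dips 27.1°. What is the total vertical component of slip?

throw_A = 95.2 × sin(25°) = 40.23 m
throw_B = 342 × sin(27.1°) = 155.8 m
total = 40.23 + 155.8 = 196 m

196 m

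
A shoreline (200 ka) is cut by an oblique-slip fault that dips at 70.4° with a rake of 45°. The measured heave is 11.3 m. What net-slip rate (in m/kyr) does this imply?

0.238 m/kyr

dip-slip = heave / cos(dip) = 11.3 / cos(70.4°) = 33.69 m
net slip = dip-slip / sin(rake) = 33.69 / sin(45°) = 47.64 m
rate = 47.64 m / 200 ka = 0.000238 m/yr = 0.238 m/kyr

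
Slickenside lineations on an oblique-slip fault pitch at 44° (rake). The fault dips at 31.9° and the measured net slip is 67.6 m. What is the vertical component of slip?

24.8 m

dip-slip = net slip × sin(rake) = 67.6 m × sin(44°) = 46.96 m
throw = dip-slip × sin(dip) = 46.96 × sin(31.9°) = 24.8 m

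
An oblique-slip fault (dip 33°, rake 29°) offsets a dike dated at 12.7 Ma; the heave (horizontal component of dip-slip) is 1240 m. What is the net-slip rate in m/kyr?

0.240 m/kyr

dip-slip = heave / cos(dip) = 1240 / cos(33°) = 1479 m
net slip = dip-slip / sin(rake) = 1479 / sin(29°) = 3050 m
rate = 3050 m / 12.7 Ma = 0.000240 m/yr = 0.240 m/kyr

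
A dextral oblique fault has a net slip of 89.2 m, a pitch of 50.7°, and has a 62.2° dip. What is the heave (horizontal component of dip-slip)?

32.2 m

dip-slip = net slip × sin(rake) = 89.2 m × sin(50.7°) = 69.03 m
heave = dip-slip × cos(dip) = 69.03 × cos(62.2°) = 32.2 m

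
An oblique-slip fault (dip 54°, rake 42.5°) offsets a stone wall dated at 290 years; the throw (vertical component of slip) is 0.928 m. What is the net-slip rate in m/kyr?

dip-slip = throw / sin(dip) = 0.928 / sin(54°) = 1.147 m
net slip = dip-slip / sin(rake) = 1.147 / sin(42.5°) = 1.698 m
rate = 1.698 m / 290 years = 0.00585 m/yr = 5.85 m/kyr

5.85 m/kyr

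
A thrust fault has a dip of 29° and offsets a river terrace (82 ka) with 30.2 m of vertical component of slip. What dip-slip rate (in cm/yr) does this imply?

0.0760 cm/yr

dip-slip = throw / sin(dip) = 30.2 m / sin(29°) = 62.29 m
rate = 62.29 m / 82 ka = 0.000760 m/yr = 0.0760 cm/yr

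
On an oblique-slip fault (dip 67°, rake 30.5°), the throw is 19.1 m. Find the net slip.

40.9 m

dip-slip = throw / sin(dip) = 19.1 / sin(67°) = 20.75 m
net slip = dip-slip / sin(rake) = 20.75 / sin(30.5°) = 40.9 m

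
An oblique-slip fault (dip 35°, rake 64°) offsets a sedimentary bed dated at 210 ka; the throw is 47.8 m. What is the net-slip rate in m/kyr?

dip-slip = throw / sin(dip) = 47.8 / sin(35°) = 83.34 m
net slip = dip-slip / sin(rake) = 83.34 / sin(64°) = 92.72 m
rate = 92.72 m / 210 ka = 0.000442 m/yr = 0.442 m/kyr

0.442 m/kyr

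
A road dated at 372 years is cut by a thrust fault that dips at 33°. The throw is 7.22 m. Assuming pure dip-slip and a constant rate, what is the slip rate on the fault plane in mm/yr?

dip-slip = throw / sin(dip) = 7.22 m / sin(33°) = 13.26 m
rate = 13.26 m / 372 years = 0.0356 m/yr = 35.6 mm/yr

35.6 mm/yr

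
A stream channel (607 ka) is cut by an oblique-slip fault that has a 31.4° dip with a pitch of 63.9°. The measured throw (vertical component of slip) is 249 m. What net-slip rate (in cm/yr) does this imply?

0.0877 cm/yr

dip-slip = throw / sin(dip) = 249 / sin(31.4°) = 477.9 m
net slip = dip-slip / sin(rake) = 477.9 / sin(63.9°) = 532.2 m
rate = 532.2 m / 607 ka = 0.000877 m/yr = 0.0877 cm/yr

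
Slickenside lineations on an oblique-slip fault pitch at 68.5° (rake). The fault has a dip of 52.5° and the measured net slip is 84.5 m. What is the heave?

47.9 m

dip-slip = net slip × sin(rake) = 84.5 m × sin(68.5°) = 78.62 m
heave = dip-slip × cos(dip) = 78.62 × cos(52.5°) = 47.9 m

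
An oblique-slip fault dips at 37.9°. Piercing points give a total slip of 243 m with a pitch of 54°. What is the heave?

dip-slip = net slip × sin(rake) = 243 m × sin(54°) = 196.6 m
heave = dip-slip × cos(dip) = 196.6 × cos(37.9°) = 155 m

155 m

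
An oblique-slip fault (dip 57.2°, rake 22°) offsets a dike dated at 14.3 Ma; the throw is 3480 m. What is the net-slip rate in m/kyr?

dip-slip = throw / sin(dip) = 3480 / sin(57.2°) = 4140 m
net slip = dip-slip / sin(rake) = 4140 / sin(22°) = 11050 m
rate = 11050 m / 14.3 Ma = 0.000773 m/yr = 0.773 m/kyr

0.773 m/kyr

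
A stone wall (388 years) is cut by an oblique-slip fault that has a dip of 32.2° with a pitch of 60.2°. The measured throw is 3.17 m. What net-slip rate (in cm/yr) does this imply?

1.77 cm/yr

dip-slip = throw / sin(dip) = 3.17 / sin(32.2°) = 5.949 m
net slip = dip-slip / sin(rake) = 5.949 / sin(60.2°) = 6.855 m
rate = 6.855 m / 388 years = 0.0177 m/yr = 1.77 cm/yr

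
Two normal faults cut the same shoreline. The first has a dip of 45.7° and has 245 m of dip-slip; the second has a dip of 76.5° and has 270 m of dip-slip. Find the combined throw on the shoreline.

throw_A = 245 × sin(45.7°) = 175.3 m
throw_B = 270 × sin(76.5°) = 262.5 m
total = 175.3 + 262.5 = 438 m

438 m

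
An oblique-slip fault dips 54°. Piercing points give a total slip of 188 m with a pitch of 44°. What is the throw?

dip-slip = net slip × sin(rake) = 188 m × sin(44°) = 130.6 m
throw = dip-slip × sin(dip) = 130.6 × sin(54°) = 106 m

106 m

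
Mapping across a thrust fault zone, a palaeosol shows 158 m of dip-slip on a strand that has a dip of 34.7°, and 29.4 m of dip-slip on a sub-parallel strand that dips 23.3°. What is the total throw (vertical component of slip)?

throw_A = 158 × sin(34.7°) = 89.95 m
throw_B = 29.4 × sin(23.3°) = 11.63 m
total = 89.95 + 11.63 = 102 m

102 m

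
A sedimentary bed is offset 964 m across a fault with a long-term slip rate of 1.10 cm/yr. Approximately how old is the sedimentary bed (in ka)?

87.6 ka

age = offset / rate = 964 m / (1.10 cm/yr) = 87600 yr = 87.6 ka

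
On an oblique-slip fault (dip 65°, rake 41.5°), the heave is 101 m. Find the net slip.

361 m

dip-slip = heave / cos(dip) = 101 / cos(65°) = 239 m
net slip = dip-slip / sin(rake) = 239 / sin(41.5°) = 361 m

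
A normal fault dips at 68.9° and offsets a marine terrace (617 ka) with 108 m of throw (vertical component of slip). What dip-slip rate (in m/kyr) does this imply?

dip-slip = throw / sin(dip) = 108 m / sin(68.9°) = 115.8 m
rate = 115.8 m / 617 ka = 0.000188 m/yr = 0.188 m/kyr

0.188 m/kyr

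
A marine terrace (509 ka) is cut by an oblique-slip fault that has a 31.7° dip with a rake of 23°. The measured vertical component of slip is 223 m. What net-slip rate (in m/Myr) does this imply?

dip-slip = throw / sin(dip) = 223 / sin(31.7°) = 424.4 m
net slip = dip-slip / sin(rake) = 424.4 / sin(23°) = 1086 m
rate = 1086 m / 509 ka = 0.00213 m/yr = 2130 m/Myr

2130 m/Myr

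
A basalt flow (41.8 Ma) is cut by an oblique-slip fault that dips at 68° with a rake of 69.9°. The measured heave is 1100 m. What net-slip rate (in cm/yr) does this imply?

dip-slip = heave / cos(dip) = 1100 / cos(68°) = 2936 m
net slip = dip-slip / sin(rake) = 2936 / sin(69.9°) = 3127 m
rate = 3127 m / 41.8 Ma = 0.0000748 m/yr = 0.00748 cm/yr

0.00748 cm/yr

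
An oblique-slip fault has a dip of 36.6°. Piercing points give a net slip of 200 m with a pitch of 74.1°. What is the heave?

154 m

dip-slip = net slip × sin(rake) = 200 m × sin(74.1°) = 192.3 m
heave = dip-slip × cos(dip) = 192.3 × cos(36.6°) = 154 m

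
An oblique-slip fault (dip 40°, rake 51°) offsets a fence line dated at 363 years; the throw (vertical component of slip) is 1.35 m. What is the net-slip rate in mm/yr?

dip-slip = throw / sin(dip) = 1.35 / sin(40°) = 2.100 m
net slip = dip-slip / sin(rake) = 2.100 / sin(51°) = 2.702 m
rate = 2.702 m / 363 years = 0.00744 m/yr = 7.44 mm/yr

7.44 mm/yr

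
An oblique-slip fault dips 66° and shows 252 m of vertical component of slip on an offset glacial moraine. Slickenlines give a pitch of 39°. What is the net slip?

dip-slip = throw / sin(dip) = 252 / sin(66°) = 275.8 m
net slip = dip-slip / sin(rake) = 275.8 / sin(39°) = 438 m

438 m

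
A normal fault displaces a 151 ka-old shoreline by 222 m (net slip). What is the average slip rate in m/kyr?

rate = 222 m / 151 ka = 0.00147 m/yr = 1.47 m/kyr

1.47 m/kyr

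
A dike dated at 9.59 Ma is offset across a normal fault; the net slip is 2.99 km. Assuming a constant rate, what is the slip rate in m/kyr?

rate = 2.99 km / 9.59 Ma = 0.000312 m/yr = 0.312 m/kyr

0.312 m/kyr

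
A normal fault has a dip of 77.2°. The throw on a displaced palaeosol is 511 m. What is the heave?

116 m

heave = throw / tan(dip) = 511 / tan(77.2°) = 116 m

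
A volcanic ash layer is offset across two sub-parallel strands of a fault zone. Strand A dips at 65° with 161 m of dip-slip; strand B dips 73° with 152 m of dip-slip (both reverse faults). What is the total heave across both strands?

heave_A = 161 × cos(65°) = 68.04 m
heave_B = 152 × cos(73°) = 44.44 m
total = 68.04 + 44.44 = 112 m

112 m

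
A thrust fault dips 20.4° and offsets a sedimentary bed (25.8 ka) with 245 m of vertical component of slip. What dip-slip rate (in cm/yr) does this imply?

2.72 cm/yr

dip-slip = throw / sin(dip) = 245 m / sin(20.4°) = 702.9 m
rate = 702.9 m / 25.8 ka = 0.0272 m/yr = 2.72 cm/yr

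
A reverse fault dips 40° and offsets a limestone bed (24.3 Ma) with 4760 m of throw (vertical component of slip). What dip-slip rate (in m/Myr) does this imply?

305 m/Myr

dip-slip = throw / sin(dip) = 4760 m / sin(40°) = 7405 m
rate = 7405 m / 24.3 Ma = 0.000305 m/yr = 305 m/Myr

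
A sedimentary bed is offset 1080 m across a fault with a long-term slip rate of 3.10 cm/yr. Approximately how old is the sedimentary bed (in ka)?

34.8 ka

age = offset / rate = 1080 m / (3.10 cm/yr) = 34800 yr = 34.8 ka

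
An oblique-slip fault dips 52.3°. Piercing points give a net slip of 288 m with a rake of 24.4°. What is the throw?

dip-slip = net slip × sin(rake) = 288 m × sin(24.4°) = 119 m
throw = dip-slip × sin(dip) = 119 × sin(52.3°) = 94.1 m

94.1 m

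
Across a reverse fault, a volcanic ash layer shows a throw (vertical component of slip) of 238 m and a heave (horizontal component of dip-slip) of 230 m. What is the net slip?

331 m

net slip = √(throw² + heave²) = √(238² + 230²) = 331 m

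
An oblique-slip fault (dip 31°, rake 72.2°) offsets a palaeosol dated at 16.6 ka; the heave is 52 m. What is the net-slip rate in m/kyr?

dip-slip = heave / cos(dip) = 52 / cos(31°) = 60.66 m
net slip = dip-slip / sin(rake) = 60.66 / sin(72.2°) = 63.72 m
rate = 63.72 m / 16.6 ka = 0.00384 m/yr = 3.84 m/kyr

3.84 m/kyr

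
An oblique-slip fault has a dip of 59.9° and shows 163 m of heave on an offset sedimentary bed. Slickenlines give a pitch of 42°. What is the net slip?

dip-slip = heave / cos(dip) = 163 / cos(59.9°) = 325 m
net slip = dip-slip / sin(rake) = 325 / sin(42°) = 486 m

486 m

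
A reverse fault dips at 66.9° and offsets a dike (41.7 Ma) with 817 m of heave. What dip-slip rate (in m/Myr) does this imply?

49.9 m/Myr

dip-slip = heave / cos(dip) = 817 m / cos(66.9°) = 2082 m
rate = 2082 m / 41.7 Ma = 0.0000499 m/yr = 49.9 m/Myr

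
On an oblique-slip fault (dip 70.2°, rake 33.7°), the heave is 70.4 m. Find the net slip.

dip-slip = heave / cos(dip) = 70.4 / cos(70.2°) = 207.8 m
net slip = dip-slip / sin(rake) = 207.8 / sin(33.7°) = 375 m

375 m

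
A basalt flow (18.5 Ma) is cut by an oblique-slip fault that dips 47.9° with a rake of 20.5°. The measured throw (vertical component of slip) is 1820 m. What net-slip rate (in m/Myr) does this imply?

379 m/Myr

dip-slip = throw / sin(dip) = 1820 / sin(47.9°) = 2453 m
net slip = dip-slip / sin(rake) = 2453 / sin(20.5°) = 7004 m
rate = 7004 m / 18.5 Ma = 0.000379 m/yr = 379 m/Myr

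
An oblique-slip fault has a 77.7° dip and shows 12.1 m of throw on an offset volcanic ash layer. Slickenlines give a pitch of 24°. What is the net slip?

dip-slip = throw / sin(dip) = 12.1 / sin(77.7°) = 12.38 m
net slip = dip-slip / sin(rake) = 12.38 / sin(24°) = 30.4 m

30.4 m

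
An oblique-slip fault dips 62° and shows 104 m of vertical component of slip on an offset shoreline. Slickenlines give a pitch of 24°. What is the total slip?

dip-slip = throw / sin(dip) = 104 / sin(62°) = 117.8 m
net slip = dip-slip / sin(rake) = 117.8 / sin(24°) = 290 m

290 m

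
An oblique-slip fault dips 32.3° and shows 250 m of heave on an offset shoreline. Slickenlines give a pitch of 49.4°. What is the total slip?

dip-slip = heave / cos(dip) = 250 / cos(32.3°) = 295.8 m
net slip = dip-slip / sin(rake) = 295.8 / sin(49.4°) = 390 m

390 m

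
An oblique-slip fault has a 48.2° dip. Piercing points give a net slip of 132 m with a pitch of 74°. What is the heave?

84.6 m

dip-slip = net slip × sin(rake) = 132 m × sin(74°) = 126.9 m
heave = dip-slip × cos(dip) = 126.9 × cos(48.2°) = 84.6 m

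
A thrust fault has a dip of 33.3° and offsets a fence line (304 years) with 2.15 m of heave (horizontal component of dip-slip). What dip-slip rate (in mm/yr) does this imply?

dip-slip = heave / cos(dip) = 2.15 m / cos(33.3°) = 2.572 m
rate = 2.572 m / 304 years = 0.00846 m/yr = 8.46 mm/yr

8.46 mm/yr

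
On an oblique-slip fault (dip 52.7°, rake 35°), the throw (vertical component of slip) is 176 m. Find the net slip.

dip-slip = throw / sin(dip) = 176 / sin(52.7°) = 221.3 m
net slip = dip-slip / sin(rake) = 221.3 / sin(35°) = 386 m

386 m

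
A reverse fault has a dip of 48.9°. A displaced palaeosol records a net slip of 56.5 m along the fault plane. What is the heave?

heave = dip-slip × cos(dip) = 56.5 m × cos(48.9°) = 37.1 m

37.1 m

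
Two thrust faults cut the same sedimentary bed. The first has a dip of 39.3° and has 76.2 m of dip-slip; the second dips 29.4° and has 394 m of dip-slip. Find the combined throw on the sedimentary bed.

242 m

throw_A = 76.2 × sin(39.3°) = 48.26 m
throw_B = 394 × sin(29.4°) = 193.4 m
total = 48.26 + 193.4 = 242 m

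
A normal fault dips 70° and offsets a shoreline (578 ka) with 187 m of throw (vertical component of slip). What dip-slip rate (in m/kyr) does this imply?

0.344 m/kyr

dip-slip = throw / sin(dip) = 187 m / sin(70°) = 199 m
rate = 199 m / 578 ka = 0.000344 m/yr = 0.344 m/kyr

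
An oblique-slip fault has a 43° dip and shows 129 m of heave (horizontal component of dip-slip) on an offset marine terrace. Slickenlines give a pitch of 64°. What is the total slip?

dip-slip = heave / cos(dip) = 129 / cos(43°) = 176.4 m
net slip = dip-slip / sin(rake) = 176.4 / sin(64°) = 196 m

196 m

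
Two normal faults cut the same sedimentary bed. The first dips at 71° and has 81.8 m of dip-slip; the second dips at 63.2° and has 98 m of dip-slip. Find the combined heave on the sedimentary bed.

70.8 m

heave_A = 81.8 × cos(71°) = 26.63 m
heave_B = 98 × cos(63.2°) = 44.19 m
total = 26.63 + 44.19 = 70.8 m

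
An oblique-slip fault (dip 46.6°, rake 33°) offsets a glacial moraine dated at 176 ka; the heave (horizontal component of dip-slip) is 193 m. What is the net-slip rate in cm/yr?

dip-slip = heave / cos(dip) = 193 / cos(46.6°) = 280.9 m
net slip = dip-slip / sin(rake) = 280.9 / sin(33°) = 515.7 m
rate = 515.7 m / 176 ka = 0.00293 m/yr = 0.293 cm/yr

0.293 cm/yr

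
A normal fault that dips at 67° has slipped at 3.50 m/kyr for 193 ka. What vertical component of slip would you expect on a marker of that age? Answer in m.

dip-slip = rate × time = 3.50 m/kyr × 193 ka = 675.5 m
throw = dip-slip × sin(dip) = 675.5 × sin(67°) = 622 m

622 m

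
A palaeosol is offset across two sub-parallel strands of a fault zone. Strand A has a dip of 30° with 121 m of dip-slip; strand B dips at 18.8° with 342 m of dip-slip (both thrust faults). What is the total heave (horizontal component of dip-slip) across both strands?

heave_A = 121 × cos(30°) = 104.8 m
heave_B = 342 × cos(18.8°) = 323.8 m
total = 104.8 + 323.8 = 429 m

429 m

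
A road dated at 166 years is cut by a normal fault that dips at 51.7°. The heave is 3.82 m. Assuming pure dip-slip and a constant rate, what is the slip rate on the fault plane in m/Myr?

dip-slip = heave / cos(dip) = 3.82 m / cos(51.7°) = 6.163 m
rate = 6.163 m / 166 years = 0.0371 m/yr = 37100 m/Myr

37100 m/Myr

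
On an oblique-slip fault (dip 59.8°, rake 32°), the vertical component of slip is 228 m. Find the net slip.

498 m

dip-slip = throw / sin(dip) = 228 / sin(59.8°) = 263.8 m
net slip = dip-slip / sin(rake) = 263.8 / sin(32°) = 498 m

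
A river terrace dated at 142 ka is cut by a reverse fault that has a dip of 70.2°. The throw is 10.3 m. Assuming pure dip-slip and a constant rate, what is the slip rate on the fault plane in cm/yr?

0.00771 cm/yr

dip-slip = throw / sin(dip) = 10.3 m / sin(70.2°) = 10.95 m
rate = 10.95 m / 142 ka = 0.0000771 m/yr = 0.00771 cm/yr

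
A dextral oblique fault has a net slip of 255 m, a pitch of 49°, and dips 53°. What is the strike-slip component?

167 m

strike-slip = net slip × cos(rake) = 255 m × cos(49°) = 167 m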